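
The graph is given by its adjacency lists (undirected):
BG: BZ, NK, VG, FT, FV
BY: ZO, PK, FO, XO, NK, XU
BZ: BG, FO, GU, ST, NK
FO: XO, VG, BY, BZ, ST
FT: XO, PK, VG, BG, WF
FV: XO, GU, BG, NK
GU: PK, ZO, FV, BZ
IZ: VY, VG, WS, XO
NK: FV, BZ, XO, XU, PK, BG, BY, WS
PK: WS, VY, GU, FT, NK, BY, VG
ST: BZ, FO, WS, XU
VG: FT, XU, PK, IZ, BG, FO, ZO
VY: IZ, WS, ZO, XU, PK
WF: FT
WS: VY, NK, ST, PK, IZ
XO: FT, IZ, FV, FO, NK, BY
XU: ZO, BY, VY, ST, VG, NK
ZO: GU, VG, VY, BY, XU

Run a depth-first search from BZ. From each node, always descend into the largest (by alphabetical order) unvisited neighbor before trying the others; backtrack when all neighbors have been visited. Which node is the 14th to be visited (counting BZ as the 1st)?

Visit BZ
BZ → ST
ST → XU
XU → ZO
ZO → VY
VY → WS
WS → PK
PK → VG
VG → IZ
IZ → XO
XO → NK
NK → FV
FV → GU
FV → BG
BG → FT
FT → WF
NK → BY
BY → FO

Visit order: BZ, ST, XU, ZO, VY, WS, PK, VG, IZ, XO, NK, FV, GU, BG, FT, WF, BY, FO

BG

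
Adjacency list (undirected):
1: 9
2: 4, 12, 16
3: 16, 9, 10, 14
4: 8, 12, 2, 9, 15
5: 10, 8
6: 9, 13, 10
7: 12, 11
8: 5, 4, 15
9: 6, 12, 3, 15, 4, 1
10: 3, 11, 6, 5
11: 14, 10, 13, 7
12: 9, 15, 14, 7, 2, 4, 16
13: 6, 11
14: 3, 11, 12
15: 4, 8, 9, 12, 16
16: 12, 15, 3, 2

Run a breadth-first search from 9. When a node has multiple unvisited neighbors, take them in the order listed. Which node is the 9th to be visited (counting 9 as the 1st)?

10

Visit 9; enqueue 6, 12, 3, 15, 4, 1 → queue [6, 12, 3, 15, 4, 1]
Visit 6; enqueue 13, 10 → queue [12, 3, 15, 4, 1, 13, 10]
Visit 12; enqueue 14, 7, 2, 16 → queue [3, 15, 4, 1, 13, 10, 14, 7, 2, 16]
Visit 3 → queue [15, 4, 1, 13, 10, 14, 7, 2, 16]
Visit 15; enqueue 8 → queue [4, 1, 13, 10, 14, 7, 2, 16, 8]
Visit 4 → queue [1, 13, 10, 14, 7, 2, 16, 8]
Visit 1 → queue [13, 10, 14, 7, 2, 16, 8]
Visit 13; enqueue 11 → queue [10, 14, 7, 2, 16, 8, 11]
Visit 10; enqueue 5 → queue [14, 7, 2, 16, 8, 11, 5]
Visit 14 → queue [7, 2, 16, 8, 11, 5]
Visit 7 → queue [2, 16, 8, 11, 5]
Visit 2 → queue [16, 8, 11, 5]
Visit 16 → queue [8, 11, 5]
Visit 8 → queue [11, 5]
Visit 11 → queue [5]
Visit 5 → queue []

Visit order: 9, 6, 12, 3, 15, 4, 1, 13, 10, 14, 7, 2, 16, 8, 11, 5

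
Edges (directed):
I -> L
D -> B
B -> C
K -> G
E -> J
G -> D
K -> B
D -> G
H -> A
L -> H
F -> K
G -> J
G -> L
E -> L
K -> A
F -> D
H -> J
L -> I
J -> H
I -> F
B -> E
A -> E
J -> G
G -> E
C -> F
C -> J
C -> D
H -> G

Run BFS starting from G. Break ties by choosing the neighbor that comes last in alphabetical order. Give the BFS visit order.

G -> L -> J -> E -> D -> I -> H -> B -> F -> A -> C -> K

Visit G; enqueue L, J, E, D → queue [L, J, E, D]
Visit L; enqueue I, H → queue [J, E, D, I, H]
Visit J → queue [E, D, I, H]
Visit E → queue [D, I, H]
Visit D; enqueue B → queue [I, H, B]
Visit I; enqueue F → queue [H, B, F]
Visit H; enqueue A → queue [B, F, A]
Visit B; enqueue C → queue [F, A, C]
Visit F; enqueue K → queue [A, C, K]
Visit A → queue [C, K]
Visit C → queue [K]
Visit K → queue []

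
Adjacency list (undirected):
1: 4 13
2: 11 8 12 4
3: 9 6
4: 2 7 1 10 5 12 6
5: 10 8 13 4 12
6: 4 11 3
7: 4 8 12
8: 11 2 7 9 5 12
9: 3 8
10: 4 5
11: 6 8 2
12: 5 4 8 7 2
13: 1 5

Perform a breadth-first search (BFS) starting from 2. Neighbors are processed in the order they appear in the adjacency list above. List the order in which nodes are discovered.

2 → 11 → 8 → 12 → 4 → 6 → 7 → 9 → 5 → 1 → 10 → 3 → 13

Visit 2; enqueue 11, 8, 12, 4 → queue [11, 8, 12, 4]
Visit 11; enqueue 6 → queue [8, 12, 4, 6]
Visit 8; enqueue 7, 9, 5 → queue [12, 4, 6, 7, 9, 5]
Visit 12 → queue [4, 6, 7, 9, 5]
Visit 4; enqueue 1, 10 → queue [6, 7, 9, 5, 1, 10]
Visit 6; enqueue 3 → queue [7, 9, 5, 1, 10, 3]
Visit 7 → queue [9, 5, 1, 10, 3]
Visit 9 → queue [5, 1, 10, 3]
Visit 5; enqueue 13 → queue [1, 10, 3, 13]
Visit 1 → queue [10, 3, 13]
Visit 10 → queue [3, 13]
Visit 3 → queue [13]
Visit 13 → queue []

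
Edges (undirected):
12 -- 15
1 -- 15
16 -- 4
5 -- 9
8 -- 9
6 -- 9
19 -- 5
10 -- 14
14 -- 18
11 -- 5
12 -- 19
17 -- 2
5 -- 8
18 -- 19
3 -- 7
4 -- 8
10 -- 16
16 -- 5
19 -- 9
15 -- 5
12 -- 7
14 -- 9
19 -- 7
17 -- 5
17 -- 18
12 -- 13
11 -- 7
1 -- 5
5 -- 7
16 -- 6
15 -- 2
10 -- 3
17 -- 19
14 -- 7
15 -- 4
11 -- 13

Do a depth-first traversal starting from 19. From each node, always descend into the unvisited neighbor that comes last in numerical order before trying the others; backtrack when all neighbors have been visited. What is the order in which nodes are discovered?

19 → 18 → 17 → 5 → 16 → 10 → 14 → 9 → 8 → 4 → 15 → 12 → 13 → 11 → 7 → 3 → 2 → 1 → 6

Visit 19
19 → 18
18 → 17
17 → 5
5 → 16
16 → 10
10 → 14
14 → 9
9 → 8
8 → 4
4 → 15
15 → 12
12 → 13
13 → 11
11 → 7
7 → 3
15 → 2
15 → 1
9 → 6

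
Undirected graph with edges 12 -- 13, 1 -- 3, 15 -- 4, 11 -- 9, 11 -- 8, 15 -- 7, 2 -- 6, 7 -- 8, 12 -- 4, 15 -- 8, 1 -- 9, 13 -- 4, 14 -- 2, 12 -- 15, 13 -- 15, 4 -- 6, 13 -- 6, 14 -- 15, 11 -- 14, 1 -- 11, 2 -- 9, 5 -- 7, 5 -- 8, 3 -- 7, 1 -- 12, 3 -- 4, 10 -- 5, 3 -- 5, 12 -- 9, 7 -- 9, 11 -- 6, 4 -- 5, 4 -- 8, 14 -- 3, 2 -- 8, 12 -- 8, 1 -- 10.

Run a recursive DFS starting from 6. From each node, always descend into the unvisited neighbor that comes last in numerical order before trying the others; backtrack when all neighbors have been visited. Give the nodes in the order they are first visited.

Visit 6
6 → 13
13 → 15
15 → 14
14 → 11
11 → 9
9 → 12
12 → 8
8 → 7
7 → 5
5 → 10
10 → 1
1 → 3
3 → 4
8 → 2

6, 13, 15, 14, 11, 9, 12, 8, 7, 5, 10, 1, 3, 4, 2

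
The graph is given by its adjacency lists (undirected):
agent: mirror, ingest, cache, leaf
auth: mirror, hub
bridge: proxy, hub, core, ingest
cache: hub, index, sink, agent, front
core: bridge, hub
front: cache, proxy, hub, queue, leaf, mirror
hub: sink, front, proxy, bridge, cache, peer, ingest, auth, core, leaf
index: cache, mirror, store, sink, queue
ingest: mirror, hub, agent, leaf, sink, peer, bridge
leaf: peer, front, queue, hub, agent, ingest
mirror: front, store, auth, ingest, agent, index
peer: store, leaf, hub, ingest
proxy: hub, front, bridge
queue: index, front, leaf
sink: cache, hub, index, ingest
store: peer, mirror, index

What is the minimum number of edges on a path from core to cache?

2

Level 0: core
Level 1: bridge, hub
Level 2: auth, cache, front, ingest, leaf, peer, proxy, sink
Level 3: agent, index, mirror, queue, store
cache first appears at level 2.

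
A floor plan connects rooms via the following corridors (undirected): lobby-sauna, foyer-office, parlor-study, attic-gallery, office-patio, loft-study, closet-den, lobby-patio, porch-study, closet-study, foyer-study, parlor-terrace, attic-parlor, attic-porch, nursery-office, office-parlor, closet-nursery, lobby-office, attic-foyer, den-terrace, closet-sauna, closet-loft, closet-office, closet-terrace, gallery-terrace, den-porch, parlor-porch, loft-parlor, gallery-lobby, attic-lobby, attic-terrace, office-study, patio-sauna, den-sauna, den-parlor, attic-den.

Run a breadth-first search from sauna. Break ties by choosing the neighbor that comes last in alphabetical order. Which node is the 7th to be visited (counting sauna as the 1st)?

gallery

Visit sauna; enqueue patio, lobby, den, closet → queue [patio, lobby, den, closet]
Visit patio; enqueue office → queue [lobby, den, closet, office]
Visit lobby; enqueue gallery, attic → queue [den, closet, office, gallery, attic]
Visit den; enqueue terrace, porch, parlor → queue [closet, office, gallery, attic, terrace, porch, parlor]
Visit closet; enqueue study, nursery, loft → queue [office, gallery, attic, terrace, porch, parlor, study, nursery, loft]
Visit office; enqueue foyer → queue [gallery, attic, terrace, porch, parlor, study, nursery, loft, foyer]
Visit gallery → queue [attic, terrace, porch, parlor, study, nursery, loft, foyer]
Visit attic → queue [terrace, porch, parlor, study, nursery, loft, foyer]
Visit terrace → queue [porch, parlor, study, nursery, loft, foyer]
Visit porch → queue [parlor, study, nursery, loft, foyer]
Visit parlor → queue [study, nursery, loft, foyer]
Visit study → queue [nursery, loft, foyer]
Visit nursery → queue [loft, foyer]
Visit loft → queue [foyer]
Visit foyer → queue []

Visit order: sauna, patio, lobby, den, closet, office, gallery, attic, terrace, porch, parlor, study, nursery, loft, foyer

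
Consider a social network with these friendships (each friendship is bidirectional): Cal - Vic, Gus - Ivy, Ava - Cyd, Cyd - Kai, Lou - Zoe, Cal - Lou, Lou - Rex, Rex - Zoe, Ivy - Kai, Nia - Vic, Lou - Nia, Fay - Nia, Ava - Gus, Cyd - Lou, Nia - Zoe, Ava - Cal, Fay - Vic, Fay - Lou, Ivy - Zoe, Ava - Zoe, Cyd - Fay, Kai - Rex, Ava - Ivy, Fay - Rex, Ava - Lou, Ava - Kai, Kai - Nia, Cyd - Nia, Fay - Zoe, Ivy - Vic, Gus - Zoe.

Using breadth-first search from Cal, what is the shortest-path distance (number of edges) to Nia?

2

Level 0: Cal
Level 1: Ava, Lou, Vic
Level 2: Cyd, Fay, Gus, Ivy, Kai, Nia, Rex, Zoe
Nia first appears at level 2.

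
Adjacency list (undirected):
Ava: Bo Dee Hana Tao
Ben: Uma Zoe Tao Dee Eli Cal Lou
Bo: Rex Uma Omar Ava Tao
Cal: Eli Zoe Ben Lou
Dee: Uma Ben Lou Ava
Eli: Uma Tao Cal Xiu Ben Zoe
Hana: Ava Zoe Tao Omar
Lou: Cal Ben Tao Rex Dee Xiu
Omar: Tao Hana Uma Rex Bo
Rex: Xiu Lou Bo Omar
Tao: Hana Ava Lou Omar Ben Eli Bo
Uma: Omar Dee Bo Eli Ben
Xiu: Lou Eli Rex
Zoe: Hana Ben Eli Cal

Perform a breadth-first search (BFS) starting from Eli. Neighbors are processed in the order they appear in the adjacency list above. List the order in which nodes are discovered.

Eli, Uma, Tao, Cal, Xiu, Ben, Zoe, Omar, Dee, Bo, Hana, Ava, Lou, Rex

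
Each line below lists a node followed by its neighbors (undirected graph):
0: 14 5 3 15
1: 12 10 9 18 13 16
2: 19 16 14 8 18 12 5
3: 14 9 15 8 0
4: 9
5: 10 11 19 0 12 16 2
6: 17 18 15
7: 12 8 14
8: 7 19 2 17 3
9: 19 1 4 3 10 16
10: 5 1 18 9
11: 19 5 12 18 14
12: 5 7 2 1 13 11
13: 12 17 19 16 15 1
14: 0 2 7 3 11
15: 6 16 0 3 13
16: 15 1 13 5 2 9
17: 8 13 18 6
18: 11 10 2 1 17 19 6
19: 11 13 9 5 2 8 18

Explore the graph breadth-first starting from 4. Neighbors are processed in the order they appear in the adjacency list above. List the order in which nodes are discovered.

4, 9, 19, 1, 3, 10, 16, 11, 13, 5, 2, 8, 18, 12, 14, 15, 0, 17, 7, 6

Visit 4; enqueue 9 → queue [9]
Visit 9; enqueue 19, 1, 3, 10, 16 → queue [19, 1, 3, 10, 16]
Visit 19; enqueue 11, 13, 5, 2, 8, 18 → queue [1, 3, 10, 16, 11, 13, 5, 2, 8, 18]
Visit 1; enqueue 12 → queue [3, 10, 16, 11, 13, 5, 2, 8, 18, 12]
Visit 3; enqueue 14, 15, 0 → queue [10, 16, 11, 13, 5, 2, 8, 18, 12, 14, 15, 0]
Visit 10 → queue [16, 11, 13, 5, 2, 8, 18, 12, 14, 15, 0]
Visit 16 → queue [11, 13, 5, 2, 8, 18, 12, 14, 15, 0]
Visit 11 → queue [13, 5, 2, 8, 18, 12, 14, 15, 0]
Visit 13; enqueue 17 → queue [5, 2, 8, 18, 12, 14, 15, 0, 17]
Visit 5 → queue [2, 8, 18, 12, 14, 15, 0, 17]
Visit 2 → queue [8, 18, 12, 14, 15, 0, 17]
Visit 8; enqueue 7 → queue [18, 12, 14, 15, 0, 17, 7]
Visit 18; enqueue 6 → queue [12, 14, 15, 0, 17, 7, 6]
Visit 12 → queue [14, 15, 0, 17, 7, 6]
Visit 14 → queue [15, 0, 17, 7, 6]
Visit 15 → queue [0, 17, 7, 6]
Visit 0 → queue [17, 7, 6]
Visit 17 → queue [7, 6]
Visit 7 → queue [6]
Visit 6 → queue []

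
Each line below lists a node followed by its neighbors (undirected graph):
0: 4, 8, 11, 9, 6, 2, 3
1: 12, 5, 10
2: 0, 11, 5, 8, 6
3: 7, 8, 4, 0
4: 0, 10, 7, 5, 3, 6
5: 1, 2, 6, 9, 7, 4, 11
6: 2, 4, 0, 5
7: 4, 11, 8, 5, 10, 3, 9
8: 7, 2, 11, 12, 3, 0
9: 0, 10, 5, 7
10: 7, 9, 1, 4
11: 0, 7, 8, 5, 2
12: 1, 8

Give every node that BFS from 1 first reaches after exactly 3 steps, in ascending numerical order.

Level 0: 1
Level 1: 5, 10, 12
Level 2: 2, 4, 6, 7, 8, 9, 11
Level 3: 0, 3

0, 3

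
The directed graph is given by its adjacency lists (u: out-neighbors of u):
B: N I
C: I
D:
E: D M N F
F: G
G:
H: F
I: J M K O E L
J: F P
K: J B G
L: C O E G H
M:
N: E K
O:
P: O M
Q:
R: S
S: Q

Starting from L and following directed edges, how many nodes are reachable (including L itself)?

15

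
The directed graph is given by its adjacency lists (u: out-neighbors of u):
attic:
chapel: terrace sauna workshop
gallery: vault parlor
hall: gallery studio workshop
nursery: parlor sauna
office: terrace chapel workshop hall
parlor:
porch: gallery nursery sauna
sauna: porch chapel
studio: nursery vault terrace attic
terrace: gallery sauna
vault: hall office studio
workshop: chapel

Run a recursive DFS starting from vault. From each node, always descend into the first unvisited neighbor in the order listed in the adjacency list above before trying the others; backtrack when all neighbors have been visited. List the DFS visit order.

vault -> hall -> gallery -> parlor -> studio -> nursery -> sauna -> porch -> chapel -> terrace -> workshop -> attic -> office

Visit vault
vault → hall
hall → gallery
gallery → parlor
hall → studio
studio → nursery
nursery → sauna
sauna → porch
sauna → chapel
chapel → terrace
chapel → workshop
studio → attic
vault → office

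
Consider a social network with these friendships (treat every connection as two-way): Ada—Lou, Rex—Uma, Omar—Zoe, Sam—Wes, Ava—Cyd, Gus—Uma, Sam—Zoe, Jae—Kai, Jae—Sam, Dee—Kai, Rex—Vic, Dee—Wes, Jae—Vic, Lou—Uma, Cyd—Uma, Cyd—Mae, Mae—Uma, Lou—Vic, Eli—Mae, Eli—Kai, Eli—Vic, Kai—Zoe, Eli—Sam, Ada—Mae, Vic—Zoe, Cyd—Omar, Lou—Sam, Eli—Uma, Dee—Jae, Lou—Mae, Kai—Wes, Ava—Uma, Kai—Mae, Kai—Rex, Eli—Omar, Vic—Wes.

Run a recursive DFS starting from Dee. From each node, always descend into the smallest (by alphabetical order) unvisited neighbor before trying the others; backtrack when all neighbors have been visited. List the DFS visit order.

Visit Dee
Dee → Jae
Jae → Kai
Kai → Eli
Eli → Mae
Mae → Ada
Ada → Lou
Lou → Sam
Sam → Wes
Wes → Vic
Vic → Rex
Rex → Uma
Uma → Ava
Ava → Cyd
Cyd → Omar
Omar → Zoe
Uma → Gus

Dee -> Jae -> Kai -> Eli -> Mae -> Ada -> Lou -> Sam -> Wes -> Vic -> Rex -> Uma -> Ava -> Cyd -> Omar -> Zoe -> Gus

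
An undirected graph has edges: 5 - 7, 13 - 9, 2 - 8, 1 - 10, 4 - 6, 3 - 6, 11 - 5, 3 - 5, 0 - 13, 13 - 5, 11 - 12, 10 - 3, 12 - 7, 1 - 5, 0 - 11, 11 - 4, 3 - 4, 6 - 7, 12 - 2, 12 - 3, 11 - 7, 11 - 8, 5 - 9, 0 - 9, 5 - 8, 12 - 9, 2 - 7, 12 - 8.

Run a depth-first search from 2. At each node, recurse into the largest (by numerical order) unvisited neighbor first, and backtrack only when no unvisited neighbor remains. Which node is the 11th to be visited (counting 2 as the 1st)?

4

Visit 2
2 → 12
12 → 11
11 → 8
8 → 5
5 → 13
13 → 9
9 → 0
5 → 7
7 → 6
6 → 4
4 → 3
3 → 10
10 → 1

Visit order: 2, 12, 11, 8, 5, 13, 9, 0, 7, 6, 4, 3, 10, 1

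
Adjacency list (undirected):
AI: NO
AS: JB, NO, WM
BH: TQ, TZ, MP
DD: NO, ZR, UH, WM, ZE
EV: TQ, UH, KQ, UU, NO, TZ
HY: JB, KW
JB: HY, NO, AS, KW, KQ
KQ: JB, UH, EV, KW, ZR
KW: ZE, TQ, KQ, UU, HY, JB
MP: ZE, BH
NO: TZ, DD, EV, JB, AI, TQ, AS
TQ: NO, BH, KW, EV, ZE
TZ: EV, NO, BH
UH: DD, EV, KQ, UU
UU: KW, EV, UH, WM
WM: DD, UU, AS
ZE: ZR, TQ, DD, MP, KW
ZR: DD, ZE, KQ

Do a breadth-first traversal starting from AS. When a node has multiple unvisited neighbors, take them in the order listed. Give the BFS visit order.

Visit AS; enqueue JB, NO, WM → queue [JB, NO, WM]
Visit JB; enqueue HY, KW, KQ → queue [NO, WM, HY, KW, KQ]
Visit NO; enqueue TZ, DD, EV, AI, TQ → queue [WM, HY, KW, KQ, TZ, DD, EV, AI, TQ]
Visit WM; enqueue UU → queue [HY, KW, KQ, TZ, DD, EV, AI, TQ, UU]
Visit HY → queue [KW, KQ, TZ, DD, EV, AI, TQ, UU]
Visit KW; enqueue ZE → queue [KQ, TZ, DD, EV, AI, TQ, UU, ZE]
Visit KQ; enqueue UH, ZR → queue [TZ, DD, EV, AI, TQ, UU, ZE, UH, ZR]
Visit TZ; enqueue BH → queue [DD, EV, AI, TQ, UU, ZE, UH, ZR, BH]
Visit DD → queue [EV, AI, TQ, UU, ZE, UH, ZR, BH]
Visit EV → queue [AI, TQ, UU, ZE, UH, ZR, BH]
Visit AI → queue [TQ, UU, ZE, UH, ZR, BH]
Visit TQ → queue [UU, ZE, UH, ZR, BH]
Visit UU → queue [ZE, UH, ZR, BH]
Visit ZE; enqueue MP → queue [UH, ZR, BH, MP]
Visit UH → queue [ZR, BH, MP]
Visit ZR → queue [BH, MP]
Visit BH → queue [MP]
Visit MP → queue []

AS JB NO WM HY KW KQ TZ DD EV AI TQ UU ZE UH ZR BH MP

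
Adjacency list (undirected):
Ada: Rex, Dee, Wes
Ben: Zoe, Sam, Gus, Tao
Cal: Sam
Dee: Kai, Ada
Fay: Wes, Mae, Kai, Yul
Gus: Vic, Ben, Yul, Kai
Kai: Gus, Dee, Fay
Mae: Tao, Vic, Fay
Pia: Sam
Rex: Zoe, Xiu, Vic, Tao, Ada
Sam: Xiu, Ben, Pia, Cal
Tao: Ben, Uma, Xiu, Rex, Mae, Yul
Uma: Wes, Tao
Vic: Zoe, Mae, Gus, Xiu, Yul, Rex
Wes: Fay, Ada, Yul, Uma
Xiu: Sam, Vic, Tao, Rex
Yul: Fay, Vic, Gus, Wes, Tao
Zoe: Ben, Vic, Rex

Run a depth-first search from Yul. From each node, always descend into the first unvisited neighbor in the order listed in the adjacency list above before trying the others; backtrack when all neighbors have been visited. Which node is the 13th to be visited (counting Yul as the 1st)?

Uma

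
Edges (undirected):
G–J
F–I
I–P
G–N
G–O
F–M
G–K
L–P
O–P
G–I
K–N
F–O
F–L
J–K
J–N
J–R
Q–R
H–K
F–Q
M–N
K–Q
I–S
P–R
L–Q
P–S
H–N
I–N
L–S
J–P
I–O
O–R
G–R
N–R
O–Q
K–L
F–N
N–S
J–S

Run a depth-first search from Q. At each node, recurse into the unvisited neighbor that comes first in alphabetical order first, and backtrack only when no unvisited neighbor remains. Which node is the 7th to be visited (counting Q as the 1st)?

H

Visit Q
Q → F
F → I
I → G
G → J
J → K
K → H
H → N
N → M
N → R
R → O
O → P
P → L
L → S

Visit order: Q, F, I, G, J, K, H, N, M, R, O, P, L, S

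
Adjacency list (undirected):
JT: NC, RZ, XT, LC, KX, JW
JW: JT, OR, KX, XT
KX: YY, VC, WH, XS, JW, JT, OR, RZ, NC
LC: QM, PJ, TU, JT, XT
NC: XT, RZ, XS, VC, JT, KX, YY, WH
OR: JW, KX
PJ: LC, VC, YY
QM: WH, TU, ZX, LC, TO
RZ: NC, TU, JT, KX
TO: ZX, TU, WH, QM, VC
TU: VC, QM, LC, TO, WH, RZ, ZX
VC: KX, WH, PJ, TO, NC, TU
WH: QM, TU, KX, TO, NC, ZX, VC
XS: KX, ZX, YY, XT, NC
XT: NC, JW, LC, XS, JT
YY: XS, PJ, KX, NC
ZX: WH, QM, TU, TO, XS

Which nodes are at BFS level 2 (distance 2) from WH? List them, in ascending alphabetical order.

JT, JW, LC, OR, PJ, RZ, XS, XT, YY

Level 0: WH
Level 1: KX, NC, QM, TO, TU, VC, ZX
Level 2: JT, JW, LC, OR, PJ, RZ, XS, XT, YY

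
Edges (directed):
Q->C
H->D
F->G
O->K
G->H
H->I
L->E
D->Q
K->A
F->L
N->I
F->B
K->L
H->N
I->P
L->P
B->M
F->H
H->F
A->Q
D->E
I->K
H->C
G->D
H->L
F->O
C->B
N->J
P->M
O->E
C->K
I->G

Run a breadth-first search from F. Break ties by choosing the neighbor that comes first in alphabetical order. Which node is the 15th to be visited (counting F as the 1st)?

Q

Visit F; enqueue B, G, H, L, O → queue [B, G, H, L, O]
Visit B; enqueue M → queue [G, H, L, O, M]
Visit G; enqueue D → queue [H, L, O, M, D]
Visit H; enqueue C, I, N → queue [L, O, M, D, C, I, N]
Visit L; enqueue E, P → queue [O, M, D, C, I, N, E, P]
Visit O; enqueue K → queue [M, D, C, I, N, E, P, K]
Visit M → queue [D, C, I, N, E, P, K]
Visit D; enqueue Q → queue [C, I, N, E, P, K, Q]
Visit C → queue [I, N, E, P, K, Q]
Visit I → queue [N, E, P, K, Q]
Visit N; enqueue J → queue [E, P, K, Q, J]
Visit E → queue [P, K, Q, J]
Visit P → queue [K, Q, J]
Visit K; enqueue A → queue [Q, J, A]
Visit Q → queue [J, A]
Visit J → queue [A]
Visit A → queue []

Visit order: F, B, G, H, L, O, M, D, C, I, N, E, P, K, Q, J, A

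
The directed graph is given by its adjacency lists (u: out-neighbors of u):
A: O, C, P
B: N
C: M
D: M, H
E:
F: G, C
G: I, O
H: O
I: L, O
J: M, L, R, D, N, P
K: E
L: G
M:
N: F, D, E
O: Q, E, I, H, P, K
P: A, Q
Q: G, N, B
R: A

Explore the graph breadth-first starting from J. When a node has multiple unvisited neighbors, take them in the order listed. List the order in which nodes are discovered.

J -> M -> L -> R -> D -> N -> P -> G -> A -> H -> F -> E -> Q -> I -> O -> C -> B -> K

Visit J; enqueue M, L, R, D, N, P → queue [M, L, R, D, N, P]
Visit M → queue [L, R, D, N, P]
Visit L; enqueue G → queue [R, D, N, P, G]
Visit R; enqueue A → queue [D, N, P, G, A]
Visit D; enqueue H → queue [N, P, G, A, H]
Visit N; enqueue F, E → queue [P, G, A, H, F, E]
Visit P; enqueue Q → queue [G, A, H, F, E, Q]
Visit G; enqueue I, O → queue [A, H, F, E, Q, I, O]
Visit A; enqueue C → queue [H, F, E, Q, I, O, C]
Visit H → queue [F, E, Q, I, O, C]
Visit F → queue [E, Q, I, O, C]
Visit E → queue [Q, I, O, C]
Visit Q; enqueue B → queue [I, O, C, B]
Visit I → queue [O, C, B]
Visit O; enqueue K → queue [C, B, K]
Visit C → queue [B, K]
Visit B → queue [K]
Visit K → queue []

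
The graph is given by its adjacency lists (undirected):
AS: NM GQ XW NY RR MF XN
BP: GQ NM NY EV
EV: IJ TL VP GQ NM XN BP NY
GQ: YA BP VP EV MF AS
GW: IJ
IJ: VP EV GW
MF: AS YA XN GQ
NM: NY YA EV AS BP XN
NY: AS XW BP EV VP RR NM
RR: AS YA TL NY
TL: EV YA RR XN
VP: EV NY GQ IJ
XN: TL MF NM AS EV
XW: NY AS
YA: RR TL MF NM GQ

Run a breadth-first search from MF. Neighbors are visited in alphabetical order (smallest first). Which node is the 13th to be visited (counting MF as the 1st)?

Visit MF; enqueue AS, GQ, XN, YA → queue [AS, GQ, XN, YA]
Visit AS; enqueue NM, NY, RR, XW → queue [GQ, XN, YA, NM, NY, RR, XW]
Visit GQ; enqueue BP, EV, VP → queue [XN, YA, NM, NY, RR, XW, BP, EV, VP]
Visit XN; enqueue TL → queue [YA, NM, NY, RR, XW, BP, EV, VP, TL]
Visit YA → queue [NM, NY, RR, XW, BP, EV, VP, TL]
Visit NM → queue [NY, RR, XW, BP, EV, VP, TL]
Visit NY → queue [RR, XW, BP, EV, VP, TL]
Visit RR → queue [XW, BP, EV, VP, TL]
Visit XW → queue [BP, EV, VP, TL]
Visit BP → queue [EV, VP, TL]
Visit EV; enqueue IJ → queue [VP, TL, IJ]
Visit VP → queue [TL, IJ]
Visit TL → queue [IJ]
Visit IJ; enqueue GW → queue [GW]
Visit GW → queue []

Visit order: MF, AS, GQ, XN, YA, NM, NY, RR, XW, BP, EV, VP, TL, IJ, GW

TL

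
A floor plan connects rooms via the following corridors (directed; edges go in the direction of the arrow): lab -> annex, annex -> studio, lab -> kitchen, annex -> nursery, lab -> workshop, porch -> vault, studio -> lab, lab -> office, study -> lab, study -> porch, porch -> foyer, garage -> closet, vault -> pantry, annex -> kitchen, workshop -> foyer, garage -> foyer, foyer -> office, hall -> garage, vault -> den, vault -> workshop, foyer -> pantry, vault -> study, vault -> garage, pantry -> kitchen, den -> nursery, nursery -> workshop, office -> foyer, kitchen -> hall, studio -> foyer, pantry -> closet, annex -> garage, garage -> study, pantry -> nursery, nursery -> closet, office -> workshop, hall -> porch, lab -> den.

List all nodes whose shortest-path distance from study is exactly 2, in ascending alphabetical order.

annex, den, foyer, kitchen, office, vault, workshop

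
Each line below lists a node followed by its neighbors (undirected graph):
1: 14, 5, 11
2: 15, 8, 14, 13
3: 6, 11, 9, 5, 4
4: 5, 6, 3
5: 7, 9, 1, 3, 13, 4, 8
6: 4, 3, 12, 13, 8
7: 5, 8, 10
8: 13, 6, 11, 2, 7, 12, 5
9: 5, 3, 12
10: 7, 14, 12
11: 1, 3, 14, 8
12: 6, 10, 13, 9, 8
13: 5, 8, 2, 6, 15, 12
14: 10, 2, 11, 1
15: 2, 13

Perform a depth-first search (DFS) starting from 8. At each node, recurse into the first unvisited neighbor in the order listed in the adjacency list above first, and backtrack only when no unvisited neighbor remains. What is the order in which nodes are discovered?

Visit 8
8 → 13
13 → 5
5 → 7
7 → 10
10 → 14
14 → 2
2 → 15
14 → 11
11 → 1
11 → 3
3 → 6
6 → 4
6 → 12
12 → 9

8, 13, 5, 7, 10, 14, 2, 15, 11, 1, 3, 6, 4, 12, 9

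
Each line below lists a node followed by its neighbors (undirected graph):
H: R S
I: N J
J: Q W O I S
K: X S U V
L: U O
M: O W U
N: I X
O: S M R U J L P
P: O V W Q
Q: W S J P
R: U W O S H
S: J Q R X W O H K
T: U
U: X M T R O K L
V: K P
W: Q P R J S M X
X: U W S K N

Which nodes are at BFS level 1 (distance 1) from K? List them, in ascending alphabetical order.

S, U, V, X

Level 0: K
Level 1: S, U, V, X
Level 2: H, J, L, M, N, O, P, Q, R, T, W
Level 3: I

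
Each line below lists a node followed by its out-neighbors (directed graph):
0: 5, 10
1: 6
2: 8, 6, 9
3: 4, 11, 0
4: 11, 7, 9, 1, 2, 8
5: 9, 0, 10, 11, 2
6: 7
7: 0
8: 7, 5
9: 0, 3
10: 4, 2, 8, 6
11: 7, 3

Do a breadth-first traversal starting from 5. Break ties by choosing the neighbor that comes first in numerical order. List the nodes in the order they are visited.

5, 0, 2, 9, 10, 11, 6, 8, 3, 4, 7, 1

Visit 5; enqueue 0, 2, 9, 10, 11 → queue [0, 2, 9, 10, 11]
Visit 0 → queue [2, 9, 10, 11]
Visit 2; enqueue 6, 8 → queue [9, 10, 11, 6, 8]
Visit 9; enqueue 3 → queue [10, 11, 6, 8, 3]
Visit 10; enqueue 4 → queue [11, 6, 8, 3, 4]
Visit 11; enqueue 7 → queue [6, 8, 3, 4, 7]
Visit 6 → queue [8, 3, 4, 7]
Visit 8 → queue [3, 4, 7]
Visit 3 → queue [4, 7]
Visit 4; enqueue 1 → queue [7, 1]
Visit 7 → queue [1]
Visit 1 → queue []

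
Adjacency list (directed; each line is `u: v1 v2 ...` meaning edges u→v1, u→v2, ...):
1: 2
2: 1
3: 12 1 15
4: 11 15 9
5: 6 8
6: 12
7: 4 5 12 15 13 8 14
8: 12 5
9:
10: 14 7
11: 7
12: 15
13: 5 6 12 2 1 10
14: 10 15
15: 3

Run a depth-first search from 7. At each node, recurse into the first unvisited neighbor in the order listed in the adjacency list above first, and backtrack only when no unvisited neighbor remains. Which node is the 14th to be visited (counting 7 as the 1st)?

10

Visit 7
7 → 4
4 → 11
4 → 15
15 → 3
3 → 12
3 → 1
1 → 2
4 → 9
7 → 5
5 → 6
5 → 8
7 → 13
13 → 10
10 → 14

Visit order: 7, 4, 11, 15, 3, 12, 1, 2, 9, 5, 6, 8, 13, 10, 14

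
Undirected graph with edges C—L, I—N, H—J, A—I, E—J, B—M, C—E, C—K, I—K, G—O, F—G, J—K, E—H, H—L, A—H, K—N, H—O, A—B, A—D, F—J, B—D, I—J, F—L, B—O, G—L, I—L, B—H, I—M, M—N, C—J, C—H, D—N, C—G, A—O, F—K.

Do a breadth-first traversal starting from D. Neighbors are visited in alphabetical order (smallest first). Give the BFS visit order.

D, A, B, N, H, I, O, M, K, C, E, J, L, G, F

Visit D; enqueue A, B, N → queue [A, B, N]
Visit A; enqueue H, I, O → queue [B, N, H, I, O]
Visit B; enqueue M → queue [N, H, I, O, M]
Visit N; enqueue K → queue [H, I, O, M, K]
Visit H; enqueue C, E, J, L → queue [I, O, M, K, C, E, J, L]
Visit I → queue [O, M, K, C, E, J, L]
Visit O; enqueue G → queue [M, K, C, E, J, L, G]
Visit M → queue [K, C, E, J, L, G]
Visit K; enqueue F → queue [C, E, J, L, G, F]
Visit C → queue [E, J, L, G, F]
Visit E → queue [J, L, G, F]
Visit J → queue [L, G, F]
Visit L → queue [G, F]
Visit G → queue [F]
Visit F → queue []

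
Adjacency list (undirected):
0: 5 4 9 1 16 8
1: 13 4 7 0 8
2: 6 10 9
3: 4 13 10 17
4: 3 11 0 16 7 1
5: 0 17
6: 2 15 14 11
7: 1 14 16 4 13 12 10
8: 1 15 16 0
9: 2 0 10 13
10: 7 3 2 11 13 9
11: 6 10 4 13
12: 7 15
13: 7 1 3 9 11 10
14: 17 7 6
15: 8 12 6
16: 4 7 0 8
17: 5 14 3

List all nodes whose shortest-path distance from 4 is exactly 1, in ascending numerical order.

Level 0: 4
Level 1: 0, 1, 3, 7, 11, 16
Level 2: 5, 6, 8, 9, 10, 12, 13, 14, 17
Level 3: 2, 15

0, 1, 3, 7, 11, 16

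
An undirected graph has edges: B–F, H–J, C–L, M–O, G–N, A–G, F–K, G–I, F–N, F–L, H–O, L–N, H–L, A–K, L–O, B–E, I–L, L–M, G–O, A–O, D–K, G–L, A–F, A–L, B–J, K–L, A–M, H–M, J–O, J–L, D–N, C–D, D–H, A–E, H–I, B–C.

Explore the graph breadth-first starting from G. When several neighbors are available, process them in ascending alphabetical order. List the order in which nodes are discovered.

Visit G; enqueue A, I, L, N, O → queue [A, I, L, N, O]
Visit A; enqueue E, F, K, M → queue [I, L, N, O, E, F, K, M]
Visit I; enqueue H → queue [L, N, O, E, F, K, M, H]
Visit L; enqueue C, J → queue [N, O, E, F, K, M, H, C, J]
Visit N; enqueue D → queue [O, E, F, K, M, H, C, J, D]
Visit O → queue [E, F, K, M, H, C, J, D]
Visit E; enqueue B → queue [F, K, M, H, C, J, D, B]
Visit F → queue [K, M, H, C, J, D, B]
Visit K → queue [M, H, C, J, D, B]
Visit M → queue [H, C, J, D, B]
Visit H → queue [C, J, D, B]
Visit C → queue [J, D, B]
Visit J → queue [D, B]
Visit D → queue [B]
Visit B → queue []

G A I L N O E F K M H C J D B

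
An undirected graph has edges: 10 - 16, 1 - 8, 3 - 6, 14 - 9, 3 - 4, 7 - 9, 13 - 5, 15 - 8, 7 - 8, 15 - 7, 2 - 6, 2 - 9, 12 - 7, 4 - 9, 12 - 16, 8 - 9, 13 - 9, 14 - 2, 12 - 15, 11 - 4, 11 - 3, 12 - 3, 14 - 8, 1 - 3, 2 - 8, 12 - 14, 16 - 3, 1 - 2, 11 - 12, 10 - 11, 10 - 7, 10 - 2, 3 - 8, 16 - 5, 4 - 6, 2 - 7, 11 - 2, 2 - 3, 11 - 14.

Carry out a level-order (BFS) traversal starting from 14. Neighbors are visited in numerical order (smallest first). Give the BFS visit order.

14 -> 2 -> 8 -> 9 -> 11 -> 12 -> 1 -> 3 -> 6 -> 7 -> 10 -> 15 -> 4 -> 13 -> 16 -> 5

Visit 14; enqueue 2, 8, 9, 11, 12 → queue [2, 8, 9, 11, 12]
Visit 2; enqueue 1, 3, 6, 7, 10 → queue [8, 9, 11, 12, 1, 3, 6, 7, 10]
Visit 8; enqueue 15 → queue [9, 11, 12, 1, 3, 6, 7, 10, 15]
Visit 9; enqueue 4, 13 → queue [11, 12, 1, 3, 6, 7, 10, 15, 4, 13]
Visit 11 → queue [12, 1, 3, 6, 7, 10, 15, 4, 13]
Visit 12; enqueue 16 → queue [1, 3, 6, 7, 10, 15, 4, 13, 16]
Visit 1 → queue [3, 6, 7, 10, 15, 4, 13, 16]
Visit 3 → queue [6, 7, 10, 15, 4, 13, 16]
Visit 6 → queue [7, 10, 15, 4, 13, 16]
Visit 7 → queue [10, 15, 4, 13, 16]
Visit 10 → queue [15, 4, 13, 16]
Visit 15 → queue [4, 13, 16]
Visit 4 → queue [13, 16]
Visit 13; enqueue 5 → queue [16, 5]
Visit 16 → queue [5]
Visit 5 → queue []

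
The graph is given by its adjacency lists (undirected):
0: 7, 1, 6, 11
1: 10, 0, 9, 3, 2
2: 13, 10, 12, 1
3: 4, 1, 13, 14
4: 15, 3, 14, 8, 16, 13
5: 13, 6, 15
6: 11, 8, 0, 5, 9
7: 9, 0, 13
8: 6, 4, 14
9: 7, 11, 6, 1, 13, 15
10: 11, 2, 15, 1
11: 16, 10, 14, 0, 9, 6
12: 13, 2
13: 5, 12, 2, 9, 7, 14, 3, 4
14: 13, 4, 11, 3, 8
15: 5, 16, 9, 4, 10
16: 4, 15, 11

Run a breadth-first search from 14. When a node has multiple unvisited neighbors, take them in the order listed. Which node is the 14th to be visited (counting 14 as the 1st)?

Visit 14; enqueue 13, 4, 11, 3, 8 → queue [13, 4, 11, 3, 8]
Visit 13; enqueue 5, 12, 2, 9, 7 → queue [4, 11, 3, 8, 5, 12, 2, 9, 7]
Visit 4; enqueue 15, 16 → queue [11, 3, 8, 5, 12, 2, 9, 7, 15, 16]
Visit 11; enqueue 10, 0, 6 → queue [3, 8, 5, 12, 2, 9, 7, 15, 16, 10, 0, 6]
Visit 3; enqueue 1 → queue [8, 5, 12, 2, 9, 7, 15, 16, 10, 0, 6, 1]
Visit 8 → queue [5, 12, 2, 9, 7, 15, 16, 10, 0, 6, 1]
Visit 5 → queue [12, 2, 9, 7, 15, 16, 10, 0, 6, 1]
Visit 12 → queue [2, 9, 7, 15, 16, 10, 0, 6, 1]
Visit 2 → queue [9, 7, 15, 16, 10, 0, 6, 1]
Visit 9 → queue [7, 15, 16, 10, 0, 6, 1]
Visit 7 → queue [15, 16, 10, 0, 6, 1]
Visit 15 → queue [16, 10, 0, 6, 1]
Visit 16 → queue [10, 0, 6, 1]
Visit 10 → queue [0, 6, 1]
Visit 0 → queue [6, 1]
Visit 6 → queue [1]
Visit 1 → queue []

Visit order: 14, 13, 4, 11, 3, 8, 5, 12, 2, 9, 7, 15, 16, 10, 0, 6, 1

10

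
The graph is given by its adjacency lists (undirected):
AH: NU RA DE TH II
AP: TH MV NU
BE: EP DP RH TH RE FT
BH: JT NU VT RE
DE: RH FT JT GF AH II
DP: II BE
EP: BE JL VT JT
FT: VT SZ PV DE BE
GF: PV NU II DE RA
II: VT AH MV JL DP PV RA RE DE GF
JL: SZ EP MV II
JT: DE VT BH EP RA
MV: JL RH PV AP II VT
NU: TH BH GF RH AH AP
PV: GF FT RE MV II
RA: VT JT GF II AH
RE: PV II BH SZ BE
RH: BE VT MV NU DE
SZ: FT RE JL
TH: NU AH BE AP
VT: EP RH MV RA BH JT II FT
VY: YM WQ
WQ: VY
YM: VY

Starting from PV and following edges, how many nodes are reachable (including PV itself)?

BFS from PV visits: PV, FT, GF, II, MV, RE, BE, DE, SZ, VT, NU, RA, AH, DP, JL, AP, RH, BH, EP, TH, JT
Reachable nodes: 21 of 24 total.

21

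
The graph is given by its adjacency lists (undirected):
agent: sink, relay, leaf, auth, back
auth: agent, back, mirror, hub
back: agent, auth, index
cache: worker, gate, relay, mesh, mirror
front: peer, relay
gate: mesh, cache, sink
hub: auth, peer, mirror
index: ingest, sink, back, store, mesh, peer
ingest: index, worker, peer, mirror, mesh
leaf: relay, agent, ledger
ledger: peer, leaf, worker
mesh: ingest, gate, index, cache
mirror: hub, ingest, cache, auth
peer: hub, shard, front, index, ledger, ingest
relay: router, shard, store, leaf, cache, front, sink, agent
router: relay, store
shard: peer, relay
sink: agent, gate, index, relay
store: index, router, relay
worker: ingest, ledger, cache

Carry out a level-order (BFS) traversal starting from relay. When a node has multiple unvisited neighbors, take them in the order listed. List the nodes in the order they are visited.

Visit relay; enqueue router, shard, store, leaf, cache, front, sink, agent → queue [router, shard, store, leaf, cache, front, sink, agent]
Visit router → queue [shard, store, leaf, cache, front, sink, agent]
Visit shard; enqueue peer → queue [store, leaf, cache, front, sink, agent, peer]
Visit store; enqueue index → queue [leaf, cache, front, sink, agent, peer, index]
Visit leaf; enqueue ledger → queue [cache, front, sink, agent, peer, index, ledger]
Visit cache; enqueue worker, gate, mesh, mirror → queue [front, sink, agent, peer, index, ledger, worker, gate, mesh, mirror]
Visit front → queue [sink, agent, peer, index, ledger, worker, gate, mesh, mirror]
Visit sink → queue [agent, peer, index, ledger, worker, gate, mesh, mirror]
Visit agent; enqueue auth, back → queue [peer, index, ledger, worker, gate, mesh, mirror, auth, back]
Visit peer; enqueue hub, ingest → queue [index, ledger, worker, gate, mesh, mirror, auth, back, hub, ingest]
Visit index → queue [ledger, worker, gate, mesh, mirror, auth, back, hub, ingest]
Visit ledger → queue [worker, gate, mesh, mirror, auth, back, hub, ingest]
Visit worker → queue [gate, mesh, mirror, auth, back, hub, ingest]
Visit gate → queue [mesh, mirror, auth, back, hub, ingest]
Visit mesh → queue [mirror, auth, back, hub, ingest]
Visit mirror → queue [auth, back, hub, ingest]
Visit auth → queue [back, hub, ingest]
Visit back → queue [hub, ingest]
Visit hub → queue [ingest]
Visit ingest → queue []

relay router shard store leaf cache front sink agent peer index ledger worker gate mesh mirror auth back hub ingest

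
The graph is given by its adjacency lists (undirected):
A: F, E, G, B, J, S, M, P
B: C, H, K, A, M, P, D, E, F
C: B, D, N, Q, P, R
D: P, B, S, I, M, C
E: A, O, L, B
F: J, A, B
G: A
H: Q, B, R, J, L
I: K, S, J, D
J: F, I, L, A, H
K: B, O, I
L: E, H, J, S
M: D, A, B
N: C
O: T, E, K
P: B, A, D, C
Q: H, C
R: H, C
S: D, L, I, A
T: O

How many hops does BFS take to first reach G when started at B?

2

Level 0: B
Level 1: A, C, D, E, F, H, K, M, P
Level 2: G, I, J, L, N, O, Q, R, S
Level 3: T
G first appears at level 2.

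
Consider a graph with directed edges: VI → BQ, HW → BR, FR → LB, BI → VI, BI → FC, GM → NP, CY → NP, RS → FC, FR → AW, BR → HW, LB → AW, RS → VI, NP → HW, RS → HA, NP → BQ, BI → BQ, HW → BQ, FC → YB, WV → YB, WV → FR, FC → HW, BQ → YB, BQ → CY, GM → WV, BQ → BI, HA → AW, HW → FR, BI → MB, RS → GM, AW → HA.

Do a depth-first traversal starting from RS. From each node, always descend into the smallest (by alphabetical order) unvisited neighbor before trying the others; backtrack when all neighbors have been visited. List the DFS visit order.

RS, FC, HW, BQ, BI, MB, VI, CY, NP, YB, BR, FR, AW, HA, LB, GM, WV

Visit RS
RS → FC
FC → HW
HW → BQ
BQ → BI
BI → MB
BI → VI
BQ → CY
CY → NP
BQ → YB
HW → BR
HW → FR
FR → AW
AW → HA
FR → LB
RS → GM
GM → WV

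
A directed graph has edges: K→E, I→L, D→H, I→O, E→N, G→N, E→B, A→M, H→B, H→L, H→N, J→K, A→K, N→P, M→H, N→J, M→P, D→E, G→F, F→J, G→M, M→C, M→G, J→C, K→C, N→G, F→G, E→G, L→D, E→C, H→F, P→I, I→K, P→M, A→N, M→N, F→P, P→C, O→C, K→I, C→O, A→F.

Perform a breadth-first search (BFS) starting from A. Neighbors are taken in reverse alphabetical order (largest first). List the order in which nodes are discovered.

Visit A; enqueue N, M, K, F → queue [N, M, K, F]
Visit N; enqueue P, J, G → queue [M, K, F, P, J, G]
Visit M; enqueue H, C → queue [K, F, P, J, G, H, C]
Visit K; enqueue I, E → queue [F, P, J, G, H, C, I, E]
Visit F → queue [P, J, G, H, C, I, E]
Visit P → queue [J, G, H, C, I, E]
Visit J → queue [G, H, C, I, E]
Visit G → queue [H, C, I, E]
Visit H; enqueue L, B → queue [C, I, E, L, B]
Visit C; enqueue O → queue [I, E, L, B, O]
Visit I → queue [E, L, B, O]
Visit E → queue [L, B, O]
Visit L; enqueue D → queue [B, O, D]
Visit B → queue [O, D]
Visit O → queue [D]
Visit D → queue []

A, N, M, K, F, P, J, G, H, C, I, E, L, B, O, D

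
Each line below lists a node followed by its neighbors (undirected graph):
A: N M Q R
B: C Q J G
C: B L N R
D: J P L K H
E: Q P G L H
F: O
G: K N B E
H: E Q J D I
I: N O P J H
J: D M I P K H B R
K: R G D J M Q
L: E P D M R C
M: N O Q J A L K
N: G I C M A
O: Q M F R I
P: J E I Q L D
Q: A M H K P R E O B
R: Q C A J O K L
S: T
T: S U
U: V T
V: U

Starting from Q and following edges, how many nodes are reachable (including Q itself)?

18

BFS from Q visits: Q, A, M, H, K, P, R, E, O, B, N, J, L, D, I, G, C, F
Reachable nodes: 18 of 22 total.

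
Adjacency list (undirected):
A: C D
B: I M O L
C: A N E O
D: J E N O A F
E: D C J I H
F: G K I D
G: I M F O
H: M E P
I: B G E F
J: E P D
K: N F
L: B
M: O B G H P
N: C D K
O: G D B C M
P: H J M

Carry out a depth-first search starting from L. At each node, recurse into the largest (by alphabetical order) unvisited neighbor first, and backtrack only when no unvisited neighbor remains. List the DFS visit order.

L B O M P J E I G F K N D A C H

Visit L
L → B
B → O
O → M
M → P
P → J
J → E
E → I
I → G
G → F
F → K
K → N
N → D
D → A
A → C
E → H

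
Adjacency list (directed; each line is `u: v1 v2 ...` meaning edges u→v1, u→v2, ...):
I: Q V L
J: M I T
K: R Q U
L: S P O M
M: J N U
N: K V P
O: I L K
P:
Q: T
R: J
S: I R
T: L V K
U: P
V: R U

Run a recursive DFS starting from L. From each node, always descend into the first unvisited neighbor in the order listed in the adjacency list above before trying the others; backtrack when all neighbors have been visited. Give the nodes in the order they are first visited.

Visit L
L → S
S → I
I → Q
Q → T
T → V
V → R
R → J
J → M
M → N
N → K
K → U
U → P
L → O

L → S → I → Q → T → V → R → J → M → N → K → U → P → O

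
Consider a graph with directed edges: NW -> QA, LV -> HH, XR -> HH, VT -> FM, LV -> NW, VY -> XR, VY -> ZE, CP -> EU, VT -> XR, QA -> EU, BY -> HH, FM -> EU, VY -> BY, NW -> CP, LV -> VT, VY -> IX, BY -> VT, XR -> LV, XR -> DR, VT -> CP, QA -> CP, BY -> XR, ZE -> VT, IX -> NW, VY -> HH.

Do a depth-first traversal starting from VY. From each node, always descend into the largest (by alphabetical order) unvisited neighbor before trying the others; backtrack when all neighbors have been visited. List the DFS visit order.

Visit VY
VY → ZE
ZE → VT
VT → XR
XR → LV
LV → NW
NW → QA
QA → EU
QA → CP
LV → HH
XR → DR
VT → FM
VY → IX
VY → BY

VY -> ZE -> VT -> XR -> LV -> NW -> QA -> EU -> CP -> HH -> DR -> FM -> IX -> BY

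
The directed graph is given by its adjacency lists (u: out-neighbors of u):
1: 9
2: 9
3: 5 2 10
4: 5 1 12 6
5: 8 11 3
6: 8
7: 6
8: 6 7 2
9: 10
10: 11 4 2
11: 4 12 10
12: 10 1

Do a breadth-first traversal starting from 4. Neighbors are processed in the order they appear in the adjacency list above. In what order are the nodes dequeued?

Visit 4; enqueue 5, 1, 12, 6 → queue [5, 1, 12, 6]
Visit 5; enqueue 8, 11, 3 → queue [1, 12, 6, 8, 11, 3]
Visit 1; enqueue 9 → queue [12, 6, 8, 11, 3, 9]
Visit 12; enqueue 10 → queue [6, 8, 11, 3, 9, 10]
Visit 6 → queue [8, 11, 3, 9, 10]
Visit 8; enqueue 7, 2 → queue [11, 3, 9, 10, 7, 2]
Visit 11 → queue [3, 9, 10, 7, 2]
Visit 3 → queue [9, 10, 7, 2]
Visit 9 → queue [10, 7, 2]
Visit 10 → queue [7, 2]
Visit 7 → queue [2]
Visit 2 → queue []

4 5 1 12 6 8 11 3 9 10 7 2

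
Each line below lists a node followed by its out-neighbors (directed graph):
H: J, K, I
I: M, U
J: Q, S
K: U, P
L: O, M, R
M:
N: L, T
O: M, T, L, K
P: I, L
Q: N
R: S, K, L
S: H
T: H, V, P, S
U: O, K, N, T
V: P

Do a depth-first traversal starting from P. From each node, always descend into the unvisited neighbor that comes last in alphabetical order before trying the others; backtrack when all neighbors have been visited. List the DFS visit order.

Visit P
P → L
L → R
R → S
S → H
H → K
K → U
U → T
T → V
U → O
O → M
U → N
H → J
J → Q
H → I

P -> L -> R -> S -> H -> K -> U -> T -> V -> O -> M -> N -> J -> Q -> I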